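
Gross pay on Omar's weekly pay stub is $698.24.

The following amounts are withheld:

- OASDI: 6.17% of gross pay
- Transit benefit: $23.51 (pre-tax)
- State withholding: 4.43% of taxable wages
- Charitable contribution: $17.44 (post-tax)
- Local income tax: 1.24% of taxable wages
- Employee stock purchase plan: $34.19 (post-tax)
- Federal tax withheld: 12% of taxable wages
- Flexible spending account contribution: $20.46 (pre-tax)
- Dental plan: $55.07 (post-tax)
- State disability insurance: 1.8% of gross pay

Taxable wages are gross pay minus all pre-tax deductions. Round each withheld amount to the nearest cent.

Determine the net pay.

$376.32

Transit benefit: $23.51
Flexible spending account contribution: $20.46
Pre-tax total = $23.51 + $20.46 = $43.97
Taxable wages = $698.24 − $43.97 = $654.27
Local income tax: $654.27 × 0.0124 = $8.11
State withholding: $654.27 × 0.0443 = $28.98
Federal tax withheld: $654.27 × 0.12 = $78.51
State disability insurance: $698.24 × 0.018 = $12.57
OASDI: $698.24 × 0.0617 = $43.08
Dental plan: $55.07
Employee stock purchase plan: $34.19
Charitable contribution: $17.44
Total deductions = $23.51 + $20.46 + $8.11 + $28.98 + $78.51 + $12.57 + $43.08 + $55.07 + $34.19 + $17.44 = $321.92
Net pay = $698.24 − $321.92 = $376.32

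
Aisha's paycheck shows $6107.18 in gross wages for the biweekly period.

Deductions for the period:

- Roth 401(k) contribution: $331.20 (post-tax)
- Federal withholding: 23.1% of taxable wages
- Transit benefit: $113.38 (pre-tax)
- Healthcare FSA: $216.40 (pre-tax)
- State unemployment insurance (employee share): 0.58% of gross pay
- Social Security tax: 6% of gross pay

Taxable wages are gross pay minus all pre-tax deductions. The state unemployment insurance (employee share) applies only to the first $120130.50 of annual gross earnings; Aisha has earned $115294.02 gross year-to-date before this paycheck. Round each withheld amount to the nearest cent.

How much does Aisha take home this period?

Healthcare FSA: $216.40
Transit benefit: $113.38
Pre-tax total = $216.40 + $113.38 = $329.78
Taxable wages = $6107.18 − $329.78 = $5777.40
Federal withholding: $5777.40 × 0.231 = $1334.58
State unemployment insurance (employee share): only $120130.50 − $115294.02 = $4836.48 of this check is subject → $4836.48 × 0.0058 = $28.05
Social Security tax: $6107.18 × 0.06 = $366.43
Roth 401(k) contribution: $331.20
Total deductions = $216.40 + $113.38 + $1334.58 + $28.05 + $366.43 + $331.20 = $2390.04
Net pay = $6107.18 − $2390.04 = $3717.14

$3717.14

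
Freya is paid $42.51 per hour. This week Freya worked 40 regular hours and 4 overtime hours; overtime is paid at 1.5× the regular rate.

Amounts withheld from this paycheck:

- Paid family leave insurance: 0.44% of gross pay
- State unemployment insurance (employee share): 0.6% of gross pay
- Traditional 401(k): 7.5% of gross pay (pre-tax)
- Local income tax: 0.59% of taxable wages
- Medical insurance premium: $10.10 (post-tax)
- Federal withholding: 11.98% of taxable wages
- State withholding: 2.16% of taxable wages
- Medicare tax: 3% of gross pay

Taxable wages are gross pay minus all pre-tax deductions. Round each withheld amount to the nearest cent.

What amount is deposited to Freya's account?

$1,453.28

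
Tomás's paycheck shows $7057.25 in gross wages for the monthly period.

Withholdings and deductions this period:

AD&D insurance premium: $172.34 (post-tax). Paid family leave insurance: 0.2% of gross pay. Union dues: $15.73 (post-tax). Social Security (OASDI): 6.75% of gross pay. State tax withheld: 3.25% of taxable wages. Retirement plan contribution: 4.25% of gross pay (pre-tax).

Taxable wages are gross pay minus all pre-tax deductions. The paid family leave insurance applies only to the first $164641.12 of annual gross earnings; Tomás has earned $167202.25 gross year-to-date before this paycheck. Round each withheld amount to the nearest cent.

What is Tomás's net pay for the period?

$5873.28

Retirement plan contribution: $7057.25 × 0.0425 = $299.93
Taxable wages = $7057.25 − $299.93 = $6757.32
State tax withheld: $6757.32 × 0.0325 = $219.61
Paid family leave insurance: annual cap $164641.12 already reached (YTD $167202.25), so $0.00
Social Security (OASDI): $7057.25 × 0.0675 = $476.36
AD&D insurance premium: $172.34
Union dues: $15.73
Total deductions = $299.93 + $219.61 + $0.00 + $476.36 + $172.34 + $15.73 = $1183.97
Net pay = $7057.25 − $1183.97 = $5873.28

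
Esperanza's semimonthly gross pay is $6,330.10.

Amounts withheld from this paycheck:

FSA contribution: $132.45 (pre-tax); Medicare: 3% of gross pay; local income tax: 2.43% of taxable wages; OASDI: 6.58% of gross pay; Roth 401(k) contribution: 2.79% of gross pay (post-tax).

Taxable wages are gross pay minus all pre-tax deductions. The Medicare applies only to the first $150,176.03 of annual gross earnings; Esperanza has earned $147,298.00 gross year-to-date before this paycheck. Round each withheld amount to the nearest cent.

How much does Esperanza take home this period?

FSA contribution: $132.45
Taxable wages = $6,330.10 − $132.45 = $6,197.65
Local income tax: $6,197.65 × 0.0243 = $150.60
OASDI: $6,330.10 × 0.0658 = $416.52
Medicare: only $150,176.03 − $147,298.00 = $2,878.03 of this check is subject → $2,878.03 × 0.03 = $86.34
Roth 401(k) contribution: $6,330.10 × 0.0279 = $176.61
Total deductions = $132.45 + $150.60 + $416.52 + $86.34 + $176.61 = $962.52
Net pay = $6,330.10 − $962.52 = $5,367.58

$5,367.58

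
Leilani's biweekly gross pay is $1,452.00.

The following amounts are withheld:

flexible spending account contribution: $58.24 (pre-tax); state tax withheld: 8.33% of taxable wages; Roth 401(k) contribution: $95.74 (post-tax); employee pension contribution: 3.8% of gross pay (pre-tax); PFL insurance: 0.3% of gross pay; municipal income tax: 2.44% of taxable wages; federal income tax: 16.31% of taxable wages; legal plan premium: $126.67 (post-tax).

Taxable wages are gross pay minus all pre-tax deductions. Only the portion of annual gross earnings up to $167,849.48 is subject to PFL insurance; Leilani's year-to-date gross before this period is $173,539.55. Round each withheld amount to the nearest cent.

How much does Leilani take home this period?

Employee pension contribution: $1,452.00 × 0.038 = $55.18
Flexible spending account contribution: $58.24
Pre-tax total = $55.18 + $58.24 = $113.42
Taxable wages = $1,452.00 − $113.42 = $1,338.58
State tax withheld: $1,338.58 × 0.0833 = $111.50
Federal income tax: $1,338.58 × 0.1631 = $218.32
Municipal income tax: $1,338.58 × 0.0244 = $32.66
PFL insurance: annual cap $167,849.48 already reached (YTD $173,539.55), so $0.00
Roth 401(k) contribution: $95.74
Legal plan premium: $126.67
Total deductions = $55.18 + $58.24 + $111.50 + $218.32 + $32.66 + $0.00 + $95.74 + $126.67 = $698.31
Net pay = $1,452.00 − $698.31 = $753.69

$753.69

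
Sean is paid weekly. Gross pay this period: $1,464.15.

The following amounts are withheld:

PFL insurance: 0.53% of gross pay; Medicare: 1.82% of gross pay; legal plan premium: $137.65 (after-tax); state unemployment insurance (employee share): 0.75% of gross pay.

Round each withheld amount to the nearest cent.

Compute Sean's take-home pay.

State unemployment insurance (employee share): $1,464.15 × 0.0075 = $10.98
PFL insurance: $1,464.15 × 0.0053 = $7.76
Medicare: $1,464.15 × 0.0182 = $26.65
Legal plan premium: $137.65
Total deductions = $10.98 + $7.76 + $26.65 + $137.65 = $183.04
Net pay = $1,464.15 − $183.04 = $1,281.11

$1,281.11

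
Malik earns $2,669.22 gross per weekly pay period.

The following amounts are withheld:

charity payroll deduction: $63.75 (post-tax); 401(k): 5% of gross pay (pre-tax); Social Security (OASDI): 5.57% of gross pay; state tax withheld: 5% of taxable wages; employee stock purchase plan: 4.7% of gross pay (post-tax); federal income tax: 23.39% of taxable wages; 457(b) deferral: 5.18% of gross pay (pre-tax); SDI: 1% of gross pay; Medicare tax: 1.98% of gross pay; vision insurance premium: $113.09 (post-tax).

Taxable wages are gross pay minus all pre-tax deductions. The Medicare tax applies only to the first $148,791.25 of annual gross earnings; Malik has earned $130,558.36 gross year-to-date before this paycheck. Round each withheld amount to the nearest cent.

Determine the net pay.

$1,186.34

401(k): $2,669.22 × 0.05 = $133.46
457(b) deferral: $2,669.22 × 0.0518 = $138.27
Pre-tax total = $133.46 + $138.27 = $271.73
Taxable wages = $2,669.22 − $271.73 = $2,397.49
Federal income tax: $2,397.49 × 0.2339 = $560.77
State tax withheld: $2,397.49 × 0.05 = $119.87
SDI: $2,669.22 × 0.01 = $26.69
Medicare tax: cap not yet reached, full $2,669.22 is subject → $2,669.22 × 0.0198 = $52.85
Social Security (OASDI): $2,669.22 × 0.0557 = $148.68
Charity payroll deduction: $63.75
Vision insurance premium: $113.09
Employee stock purchase plan: $2,669.22 × 0.047 = $125.45
Total deductions = $133.46 + $138.27 + $560.77 + $119.87 + $26.69 + $52.85 + $148.68 + $63.75 + $113.09 + $125.45 = $1,482.88
Net pay = $2,669.22 − $1,482.88 = $1,186.34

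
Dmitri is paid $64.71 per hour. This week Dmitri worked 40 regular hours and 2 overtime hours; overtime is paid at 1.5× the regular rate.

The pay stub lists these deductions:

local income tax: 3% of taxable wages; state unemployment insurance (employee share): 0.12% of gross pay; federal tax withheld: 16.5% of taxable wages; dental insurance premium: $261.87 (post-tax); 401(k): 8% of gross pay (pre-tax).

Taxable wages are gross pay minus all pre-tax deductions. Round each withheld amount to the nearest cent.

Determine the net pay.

$1795.53

Regular pay: 40 × $64.71 = $2588.40
Overtime pay: 2 × $64.71 × 1.5 = $194.13
Gross pay = $2588.40 + $194.13 = $2782.53
401(k): $2782.53 × 0.08 = $222.60
Taxable wages = $2782.53 − $222.60 = $2559.93
Federal tax withheld: $2559.93 × 0.165 = $422.39
Local income tax: $2559.93 × 0.03 = $76.80
State unemployment insurance (employee share): $2782.53 × 0.0012 = $3.34
Dental insurance premium: $261.87
Total deductions = $222.60 + $422.39 + $76.80 + $3.34 + $261.87 = $987.00
Net pay = $2782.53 − $987.00 = $1795.53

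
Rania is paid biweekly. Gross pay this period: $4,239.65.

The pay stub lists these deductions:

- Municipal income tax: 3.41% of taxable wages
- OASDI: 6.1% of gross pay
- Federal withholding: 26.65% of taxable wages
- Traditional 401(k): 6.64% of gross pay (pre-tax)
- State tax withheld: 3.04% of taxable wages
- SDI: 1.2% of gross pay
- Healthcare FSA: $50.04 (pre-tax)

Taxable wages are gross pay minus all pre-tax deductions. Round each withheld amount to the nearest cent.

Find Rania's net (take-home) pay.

$2,305.01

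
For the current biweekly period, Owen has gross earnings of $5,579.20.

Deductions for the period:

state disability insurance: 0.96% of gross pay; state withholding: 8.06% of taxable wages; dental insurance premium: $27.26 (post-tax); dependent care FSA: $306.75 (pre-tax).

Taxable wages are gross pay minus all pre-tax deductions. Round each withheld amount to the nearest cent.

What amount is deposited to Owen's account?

$4,766.67

Dependent care FSA: $306.75
Taxable wages = $5,579.20 − $306.75 = $5,272.45
State withholding: $5,272.45 × 0.0806 = $424.96
State disability insurance: $5,579.20 × 0.0096 = $53.56
Dental insurance premium: $27.26
Total deductions = $306.75 + $424.96 + $53.56 + $27.26 = $812.53
Net pay = $5,579.20 − $812.53 = $4,766.67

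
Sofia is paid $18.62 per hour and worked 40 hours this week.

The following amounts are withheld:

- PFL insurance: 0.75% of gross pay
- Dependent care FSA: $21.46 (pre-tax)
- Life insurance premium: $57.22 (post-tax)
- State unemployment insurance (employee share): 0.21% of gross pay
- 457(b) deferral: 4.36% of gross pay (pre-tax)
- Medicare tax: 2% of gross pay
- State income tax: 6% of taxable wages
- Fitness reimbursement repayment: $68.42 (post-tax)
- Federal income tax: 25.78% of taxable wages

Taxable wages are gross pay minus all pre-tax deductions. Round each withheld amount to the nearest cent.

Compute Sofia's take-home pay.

Gross pay: 40 × $18.62 = $744.80
457(b) deferral: $744.80 × 0.0436 = $32.47
Dependent care FSA: $21.46
Pre-tax total = $32.47 + $21.46 = $53.93
Taxable wages = $744.80 − $53.93 = $690.87
Federal income tax: $690.87 × 0.2578 = $178.11
State income tax: $690.87 × 0.06 = $41.45
PFL insurance: $744.80 × 0.0075 = $5.59
State unemployment insurance (employee share): $744.80 × 0.0021 = $1.56
Medicare tax: $744.80 × 0.02 = $14.90
Fitness reimbursement repayment: $68.42
Life insurance premium: $57.22
Total deductions = $32.47 + $21.46 + $178.11 + $41.45 + $5.59 + $1.56 + $14.90 + $68.42 + $57.22 = $421.18
Net pay = $744.80 − $421.18 = $323.62

$323.62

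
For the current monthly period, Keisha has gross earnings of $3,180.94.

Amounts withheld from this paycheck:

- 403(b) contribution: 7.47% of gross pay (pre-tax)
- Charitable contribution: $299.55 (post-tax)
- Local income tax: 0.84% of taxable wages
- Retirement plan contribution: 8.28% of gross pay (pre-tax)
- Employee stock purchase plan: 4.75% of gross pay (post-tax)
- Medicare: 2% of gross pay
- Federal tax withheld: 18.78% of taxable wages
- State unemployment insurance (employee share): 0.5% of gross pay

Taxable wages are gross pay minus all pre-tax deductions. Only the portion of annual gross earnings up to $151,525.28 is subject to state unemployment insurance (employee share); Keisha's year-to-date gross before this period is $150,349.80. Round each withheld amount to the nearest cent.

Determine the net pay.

$1,634.00

403(b) contribution: $3,180.94 × 0.0747 = $237.62
Retirement plan contribution: $3,180.94 × 0.0828 = $263.38
Pre-tax total = $237.62 + $263.38 = $501.00
Taxable wages = $3,180.94 − $501.00 = $2,679.94
Local income tax: $2,679.94 × 0.0084 = $22.51
Federal tax withheld: $2,679.94 × 0.1878 = $503.29
State unemployment insurance (employee share): only $151,525.28 − $150,349.80 = $1,175.48 of this check is subject → $1,175.48 × 0.005 = $5.88
Medicare: $3,180.94 × 0.02 = $63.62
Employee stock purchase plan: $3,180.94 × 0.0475 = $151.09
Charitable contribution: $299.55
Total deductions = $237.62 + $263.38 + $22.51 + $503.29 + $5.88 + $63.62 + $151.09 + $299.55 = $1,546.94
Net pay = $3,180.94 − $1,546.94 = $1,634.00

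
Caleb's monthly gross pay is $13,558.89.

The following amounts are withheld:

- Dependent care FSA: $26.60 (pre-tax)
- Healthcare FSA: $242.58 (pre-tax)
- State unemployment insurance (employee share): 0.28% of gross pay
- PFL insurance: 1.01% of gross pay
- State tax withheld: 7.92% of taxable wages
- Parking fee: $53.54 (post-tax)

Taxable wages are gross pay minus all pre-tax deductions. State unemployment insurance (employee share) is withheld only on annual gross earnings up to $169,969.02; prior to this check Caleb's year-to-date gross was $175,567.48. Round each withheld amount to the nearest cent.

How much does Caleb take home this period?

$12,046.68

Dependent care FSA: $26.60
Healthcare FSA: $242.58
Pre-tax total = $26.60 + $242.58 = $269.18
Taxable wages = $13,558.89 − $269.18 = $13,289.71
State tax withheld: $13,289.71 × 0.0792 = $1,052.55
State unemployment insurance (employee share): annual cap $169,969.02 already reached (YTD $175,567.48), so $0.00
PFL insurance: $13,558.89 × 0.0101 = $136.94
Parking fee: $53.54
Total deductions = $26.60 + $242.58 + $1,052.55 + $0.00 + $136.94 + $53.54 = $1,512.21
Net pay = $13,558.89 − $1,512.21 = $12,046.68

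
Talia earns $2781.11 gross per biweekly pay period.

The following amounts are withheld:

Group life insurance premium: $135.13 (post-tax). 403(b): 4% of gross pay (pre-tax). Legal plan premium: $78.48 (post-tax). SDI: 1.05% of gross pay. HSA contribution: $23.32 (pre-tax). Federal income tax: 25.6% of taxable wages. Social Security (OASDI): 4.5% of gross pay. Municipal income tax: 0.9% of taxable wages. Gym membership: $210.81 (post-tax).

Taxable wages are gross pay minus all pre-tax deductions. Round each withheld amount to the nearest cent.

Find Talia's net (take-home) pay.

HSA contribution: $23.32
403(b): $2781.11 × 0.04 = $111.24
Pre-tax total = $23.32 + $111.24 = $134.56
Taxable wages = $2781.11 − $134.56 = $2646.55
Federal income tax: $2646.55 × 0.256 = $677.52
Municipal income tax: $2646.55 × 0.009 = $23.82
Social Security (OASDI): $2781.11 × 0.045 = $125.15
SDI: $2781.11 × 0.0105 = $29.20
Group life insurance premium: $135.13
Gym membership: $210.81
Legal plan premium: $78.48
Total deductions = $23.32 + $111.24 + $677.52 + $23.82 + $125.15 + $29.20 + $135.13 + $210.81 + $78.48 = $1414.67
Net pay = $2781.11 − $1414.67 = $1366.44

$1366.44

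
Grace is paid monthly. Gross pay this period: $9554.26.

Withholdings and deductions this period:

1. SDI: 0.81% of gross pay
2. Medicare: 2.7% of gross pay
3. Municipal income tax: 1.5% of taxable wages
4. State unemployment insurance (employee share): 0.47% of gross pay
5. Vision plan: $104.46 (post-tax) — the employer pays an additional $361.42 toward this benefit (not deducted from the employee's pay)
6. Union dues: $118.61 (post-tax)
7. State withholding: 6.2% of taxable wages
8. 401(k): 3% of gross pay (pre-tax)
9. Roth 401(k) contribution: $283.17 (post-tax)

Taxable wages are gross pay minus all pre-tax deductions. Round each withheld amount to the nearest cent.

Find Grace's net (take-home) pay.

401(k): $9554.26 × 0.03 = $286.63
Taxable wages = $9554.26 − $286.63 = $9267.63
Municipal income tax: $9267.63 × 0.015 = $139.01
State withholding: $9267.63 × 0.062 = $574.59
State unemployment insurance (employee share): $9554.26 × 0.0047 = $44.91
Medicare: $9554.26 × 0.027 = $257.97
SDI: $9554.26 × 0.0081 = $77.39
Vision plan: $104.46
Union dues: $118.61
Roth 401(k) contribution: $283.17
(Employer's $361.42 toward vision plan is not withheld from the employee.)
Total deductions = $286.63 + $139.01 + $574.59 + $44.91 + $257.97 + $77.39 + $104.46 + $118.61 + $283.17 = $1886.74
Net pay = $9554.26 − $1886.74 = $7667.52

$7667.52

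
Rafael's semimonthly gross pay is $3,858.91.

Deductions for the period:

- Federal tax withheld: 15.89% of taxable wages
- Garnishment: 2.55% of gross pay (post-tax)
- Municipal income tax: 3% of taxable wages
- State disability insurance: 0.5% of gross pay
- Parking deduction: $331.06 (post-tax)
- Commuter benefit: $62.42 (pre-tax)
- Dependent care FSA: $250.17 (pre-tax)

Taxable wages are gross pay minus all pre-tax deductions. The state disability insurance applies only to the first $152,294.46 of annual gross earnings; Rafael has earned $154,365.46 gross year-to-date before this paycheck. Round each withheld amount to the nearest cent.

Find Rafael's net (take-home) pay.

$2,446.96

Dependent care FSA: $250.17
Commuter benefit: $62.42
Pre-tax total = $250.17 + $62.42 = $312.59
Taxable wages = $3,858.91 − $312.59 = $3,546.32
Federal tax withheld: $3,546.32 × 0.1589 = $563.51
Municipal income tax: $3,546.32 × 0.03 = $106.39
State disability insurance: annual cap $152,294.46 already reached (YTD $154,365.46), so $0.00
Garnishment: $3,858.91 × 0.0255 = $98.40
Parking deduction: $331.06
Total deductions = $250.17 + $62.42 + $563.51 + $106.39 + $0.00 + $98.40 + $331.06 = $1,411.95
Net pay = $3,858.91 − $1,411.95 = $2,446.96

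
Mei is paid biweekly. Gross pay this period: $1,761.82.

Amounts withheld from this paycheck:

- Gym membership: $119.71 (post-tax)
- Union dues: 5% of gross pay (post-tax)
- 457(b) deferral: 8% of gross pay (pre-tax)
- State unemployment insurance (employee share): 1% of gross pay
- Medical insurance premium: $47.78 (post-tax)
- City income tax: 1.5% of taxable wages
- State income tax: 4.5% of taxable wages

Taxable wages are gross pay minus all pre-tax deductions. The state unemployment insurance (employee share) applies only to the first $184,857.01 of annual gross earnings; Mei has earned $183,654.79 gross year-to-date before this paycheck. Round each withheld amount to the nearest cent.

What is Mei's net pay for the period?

$1,256.02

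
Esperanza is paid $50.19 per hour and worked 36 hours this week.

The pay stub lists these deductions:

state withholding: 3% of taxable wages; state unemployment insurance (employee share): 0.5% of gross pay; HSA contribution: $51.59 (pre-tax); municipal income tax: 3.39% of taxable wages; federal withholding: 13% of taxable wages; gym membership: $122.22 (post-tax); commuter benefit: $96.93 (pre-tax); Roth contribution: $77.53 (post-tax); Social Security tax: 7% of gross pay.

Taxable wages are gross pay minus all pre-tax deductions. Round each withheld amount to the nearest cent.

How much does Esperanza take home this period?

$1,001.51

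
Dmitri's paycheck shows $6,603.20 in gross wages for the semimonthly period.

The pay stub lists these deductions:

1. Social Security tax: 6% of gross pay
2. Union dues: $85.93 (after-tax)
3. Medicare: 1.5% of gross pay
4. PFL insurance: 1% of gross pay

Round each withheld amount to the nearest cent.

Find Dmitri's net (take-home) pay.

Social Security tax: $6,603.20 × 0.06 = $396.19
PFL insurance: $6,603.20 × 0.01 = $66.03
Medicare: $6,603.20 × 0.015 = $99.05
Union dues: $85.93
Total deductions = $396.19 + $66.03 + $99.05 + $85.93 = $647.20
Net pay = $6,603.20 − $647.20 = $5,956.00

$5,956.00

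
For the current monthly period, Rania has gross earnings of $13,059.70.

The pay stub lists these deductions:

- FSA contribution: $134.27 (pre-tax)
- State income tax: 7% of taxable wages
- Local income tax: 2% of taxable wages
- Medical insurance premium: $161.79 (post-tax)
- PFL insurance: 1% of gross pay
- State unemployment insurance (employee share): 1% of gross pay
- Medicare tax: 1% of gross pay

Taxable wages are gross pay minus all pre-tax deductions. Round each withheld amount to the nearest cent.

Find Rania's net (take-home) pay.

FSA contribution: $134.27
Taxable wages = $13,059.70 − $134.27 = $12,925.43
State income tax: $12,925.43 × 0.07 = $904.78
Local income tax: $12,925.43 × 0.02 = $258.51
State unemployment insurance (employee share): $13,059.70 × 0.01 = $130.60
PFL insurance: $13,059.70 × 0.01 = $130.60
Medicare tax: $13,059.70 × 0.01 = $130.60
Medical insurance premium: $161.79
Total deductions = $134.27 + $904.78 + $258.51 + $130.60 + $130.60 + $130.60 + $161.79 = $1,851.15
Net pay = $13,059.70 − $1,851.15 = $11,208.55

$11,208.55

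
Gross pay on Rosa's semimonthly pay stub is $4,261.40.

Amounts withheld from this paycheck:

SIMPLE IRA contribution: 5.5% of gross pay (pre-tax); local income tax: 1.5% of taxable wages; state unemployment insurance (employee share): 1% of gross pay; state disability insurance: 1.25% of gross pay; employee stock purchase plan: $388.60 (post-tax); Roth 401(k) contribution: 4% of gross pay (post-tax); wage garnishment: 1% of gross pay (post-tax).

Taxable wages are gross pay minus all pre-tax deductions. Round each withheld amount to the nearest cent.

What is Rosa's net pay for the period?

$3,269.06

SIMPLE IRA contribution: $4,261.40 × 0.055 = $234.38
Taxable wages = $4,261.40 − $234.38 = $4,027.02
Local income tax: $4,027.02 × 0.015 = $60.41
State disability insurance: $4,261.40 × 0.0125 = $53.27
State unemployment insurance (employee share): $4,261.40 × 0.01 = $42.61
Employee stock purchase plan: $388.60
Wage garnishment: $4,261.40 × 0.01 = $42.61
Roth 401(k) contribution: $4,261.40 × 0.04 = $170.46
Total deductions = $234.38 + $60.41 + $53.27 + $42.61 + $388.60 + $42.61 + $170.46 = $992.34
Net pay = $4,261.40 − $992.34 = $3,269.06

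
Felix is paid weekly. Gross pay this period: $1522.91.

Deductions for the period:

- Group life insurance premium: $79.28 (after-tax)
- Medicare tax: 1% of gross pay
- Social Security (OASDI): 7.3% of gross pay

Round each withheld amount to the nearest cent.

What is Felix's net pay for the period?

$1317.23

Social Security (OASDI): $1522.91 × 0.073 = $111.17
Medicare tax: $1522.91 × 0.01 = $15.23
Group life insurance premium: $79.28
Total deductions = $111.17 + $15.23 + $79.28 = $205.68
Net pay = $1522.91 − $205.68 = $1317.23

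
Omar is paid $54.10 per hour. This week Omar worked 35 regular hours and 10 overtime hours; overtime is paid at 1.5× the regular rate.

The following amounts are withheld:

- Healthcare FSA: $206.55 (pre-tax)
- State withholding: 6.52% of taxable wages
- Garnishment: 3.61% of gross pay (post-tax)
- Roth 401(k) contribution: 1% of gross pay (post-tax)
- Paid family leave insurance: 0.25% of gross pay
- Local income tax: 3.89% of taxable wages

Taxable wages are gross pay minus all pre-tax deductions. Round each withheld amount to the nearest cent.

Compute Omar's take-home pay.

$2,106.90

Regular pay: 35 × $54.10 = $1,893.50
Overtime pay: 10 × $54.10 × 1.5 = $811.50
Gross pay = $1,893.50 + $811.50 = $2,705.00
Healthcare FSA: $206.55
Taxable wages = $2,705.00 − $206.55 = $2,498.45
Local income tax: $2,498.45 × 0.0389 = $97.19
State withholding: $2,498.45 × 0.0652 = $162.90
Paid family leave insurance: $2,705.00 × 0.0025 = $6.76
Garnishment: $2,705.00 × 0.0361 = $97.65
Roth 401(k) contribution: $2,705.00 × 0.01 = $27.05
Total deductions = $206.55 + $97.19 + $162.90 + $6.76 + $97.65 + $27.05 = $598.10
Net pay = $2,705.00 − $598.10 = $2,106.90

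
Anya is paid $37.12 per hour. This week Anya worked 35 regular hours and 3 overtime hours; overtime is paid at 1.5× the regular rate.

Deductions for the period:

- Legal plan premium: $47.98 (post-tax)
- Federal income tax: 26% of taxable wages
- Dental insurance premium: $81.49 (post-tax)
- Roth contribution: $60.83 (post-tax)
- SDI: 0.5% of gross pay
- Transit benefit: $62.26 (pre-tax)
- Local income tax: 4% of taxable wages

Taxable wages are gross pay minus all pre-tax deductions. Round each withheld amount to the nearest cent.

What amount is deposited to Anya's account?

Regular pay: 35 × $37.12 = $1,299.20
Overtime pay: 3 × $37.12 × 1.5 = $167.04
Gross pay = $1,299.20 + $167.04 = $1,466.24
Transit benefit: $62.26
Taxable wages = $1,466.24 − $62.26 = $1,403.98
Local income tax: $1,403.98 × 0.04 = $56.16
Federal income tax: $1,403.98 × 0.26 = $365.03
SDI: $1,466.24 × 0.005 = $7.33
Legal plan premium: $47.98
Roth contribution: $60.83
Dental insurance premium: $81.49
Total deductions = $62.26 + $56.16 + $365.03 + $7.33 + $47.98 + $60.83 + $81.49 = $681.08
Net pay = $1,466.24 − $681.08 = $785.16

$785.16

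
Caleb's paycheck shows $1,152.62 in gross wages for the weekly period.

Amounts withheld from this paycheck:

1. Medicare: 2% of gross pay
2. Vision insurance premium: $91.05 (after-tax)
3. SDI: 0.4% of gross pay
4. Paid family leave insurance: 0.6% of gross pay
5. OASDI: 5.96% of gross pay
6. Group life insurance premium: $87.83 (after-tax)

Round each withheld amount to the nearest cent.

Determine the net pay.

Paid family leave insurance: $1,152.62 × 0.006 = $6.92
OASDI: $1,152.62 × 0.0596 = $68.70
SDI: $1,152.62 × 0.004 = $4.61
Medicare: $1,152.62 × 0.02 = $23.05
Group life insurance premium: $87.83
Vision insurance premium: $91.05
Total deductions = $6.92 + $68.70 + $4.61 + $23.05 + $87.83 + $91.05 = $282.16
Net pay = $1,152.62 − $282.16 = $870.46

$870.46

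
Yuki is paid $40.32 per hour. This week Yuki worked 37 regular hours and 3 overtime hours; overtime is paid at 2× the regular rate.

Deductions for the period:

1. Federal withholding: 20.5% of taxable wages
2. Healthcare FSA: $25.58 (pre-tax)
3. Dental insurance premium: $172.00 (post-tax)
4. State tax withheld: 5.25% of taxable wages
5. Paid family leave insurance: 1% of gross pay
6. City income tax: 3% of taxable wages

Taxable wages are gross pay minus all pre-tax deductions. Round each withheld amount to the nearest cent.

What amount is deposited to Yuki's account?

$1027.73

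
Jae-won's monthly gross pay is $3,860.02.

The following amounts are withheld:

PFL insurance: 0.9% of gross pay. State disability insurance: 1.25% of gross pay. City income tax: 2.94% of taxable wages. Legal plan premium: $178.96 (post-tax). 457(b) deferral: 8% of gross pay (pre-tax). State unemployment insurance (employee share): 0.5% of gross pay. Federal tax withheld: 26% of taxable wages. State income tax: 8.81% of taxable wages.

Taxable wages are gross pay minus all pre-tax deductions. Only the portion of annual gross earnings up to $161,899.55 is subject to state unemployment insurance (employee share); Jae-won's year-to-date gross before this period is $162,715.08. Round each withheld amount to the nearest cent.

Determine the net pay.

$1,948.68

457(b) deferral: $3,860.02 × 0.08 = $308.80
Taxable wages = $3,860.02 − $308.80 = $3,551.22
State income tax: $3,551.22 × 0.0881 = $312.86
City income tax: $3,551.22 × 0.0294 = $104.41
Federal tax withheld: $3,551.22 × 0.26 = $923.32
PFL insurance: $3,860.02 × 0.009 = $34.74
State unemployment insurance (employee share): annual cap $161,899.55 already reached (YTD $162,715.08), so $0.00
State disability insurance: $3,860.02 × 0.0125 = $48.25
Legal plan premium: $178.96
Total deductions = $308.80 + $312.86 + $104.41 + $923.32 + $34.74 + $0.00 + $48.25 + $178.96 = $1,911.34
Net pay = $3,860.02 − $1,911.34 = $1,948.68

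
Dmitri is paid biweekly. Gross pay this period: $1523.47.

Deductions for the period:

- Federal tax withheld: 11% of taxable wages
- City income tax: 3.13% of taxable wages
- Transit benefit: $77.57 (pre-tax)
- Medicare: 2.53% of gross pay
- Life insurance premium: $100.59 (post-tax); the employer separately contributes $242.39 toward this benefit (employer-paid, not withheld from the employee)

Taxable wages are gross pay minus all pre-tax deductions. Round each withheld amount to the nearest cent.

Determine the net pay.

$1102.46

Transit benefit: $77.57
Taxable wages = $1523.47 − $77.57 = $1445.90
City income tax: $1445.90 × 0.0313 = $45.26
Federal tax withheld: $1445.90 × 0.11 = $159.05
Medicare: $1523.47 × 0.0253 = $38.54
Life insurance premium: $100.59
(Employer's $242.39 toward life insurance premium is not withheld from the employee.)
Total deductions = $77.57 + $45.26 + $159.05 + $38.54 + $100.59 = $421.01
Net pay = $1523.47 − $421.01 = $1102.46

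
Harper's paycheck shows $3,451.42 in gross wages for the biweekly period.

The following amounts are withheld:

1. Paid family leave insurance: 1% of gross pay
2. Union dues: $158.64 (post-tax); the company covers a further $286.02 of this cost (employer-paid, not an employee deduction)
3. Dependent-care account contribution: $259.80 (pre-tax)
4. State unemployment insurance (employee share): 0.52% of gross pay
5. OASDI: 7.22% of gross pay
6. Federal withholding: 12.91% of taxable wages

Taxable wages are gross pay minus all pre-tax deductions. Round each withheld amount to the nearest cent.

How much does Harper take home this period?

$2,319.29

Dependent-care account contribution: $259.80
Taxable wages = $3,451.42 − $259.80 = $3,191.62
Federal withholding: $3,191.62 × 0.1291 = $412.04
Paid family leave insurance: $3,451.42 × 0.01 = $34.51
OASDI: $3,451.42 × 0.0722 = $249.19
State unemployment insurance (employee share): $3,451.42 × 0.0052 = $17.95
Union dues: $158.64
(Employer's $286.02 toward union dues is not withheld from the employee.)
Total deductions = $259.80 + $412.04 + $34.51 + $249.19 + $17.95 + $158.64 = $1,132.13
Net pay = $3,451.42 − $1,132.13 = $2,319.29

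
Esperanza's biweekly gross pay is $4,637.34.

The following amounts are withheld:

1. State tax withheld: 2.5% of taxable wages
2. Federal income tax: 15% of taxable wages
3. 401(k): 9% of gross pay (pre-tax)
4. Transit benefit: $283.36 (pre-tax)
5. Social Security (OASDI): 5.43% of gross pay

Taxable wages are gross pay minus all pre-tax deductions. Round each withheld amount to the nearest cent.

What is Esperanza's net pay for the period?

401(k): $4,637.34 × 0.09 = $417.36
Transit benefit: $283.36
Pre-tax total = $417.36 + $283.36 = $700.72
Taxable wages = $4,637.34 − $700.72 = $3,936.62
Federal income tax: $3,936.62 × 0.15 = $590.49
State tax withheld: $3,936.62 × 0.025 = $98.42
Social Security (OASDI): $4,637.34 × 0.0543 = $251.81
Total deductions = $417.36 + $283.36 + $590.49 + $98.42 + $251.81 = $1,641.44
Net pay = $4,637.34 − $1,641.44 = $2,995.90

$2,995.90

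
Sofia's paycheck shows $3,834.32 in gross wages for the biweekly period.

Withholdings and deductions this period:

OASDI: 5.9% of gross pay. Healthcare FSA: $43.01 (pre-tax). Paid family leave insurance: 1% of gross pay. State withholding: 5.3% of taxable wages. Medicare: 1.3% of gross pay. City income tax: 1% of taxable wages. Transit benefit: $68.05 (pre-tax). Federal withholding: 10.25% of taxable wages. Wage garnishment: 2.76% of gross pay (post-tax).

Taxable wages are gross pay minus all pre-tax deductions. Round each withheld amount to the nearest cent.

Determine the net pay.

$2,686.83

Healthcare FSA: $43.01
Transit benefit: $68.05
Pre-tax total = $43.01 + $68.05 = $111.06
Taxable wages = $3,834.32 − $111.06 = $3,723.26
Federal withholding: $3,723.26 × 0.1025 = $381.63
State withholding: $3,723.26 × 0.053 = $197.33
City income tax: $3,723.26 × 0.01 = $37.23
Paid family leave insurance: $3,834.32 × 0.01 = $38.34
Medicare: $3,834.32 × 0.013 = $49.85
OASDI: $3,834.32 × 0.059 = $226.22
Wage garnishment: $3,834.32 × 0.0276 = $105.83
Total deductions = $43.01 + $68.05 + $381.63 + $197.33 + $37.23 + $38.34 + $49.85 + $226.22 + $105.83 = $1,147.49
Net pay = $3,834.32 − $1,147.49 = $2,686.83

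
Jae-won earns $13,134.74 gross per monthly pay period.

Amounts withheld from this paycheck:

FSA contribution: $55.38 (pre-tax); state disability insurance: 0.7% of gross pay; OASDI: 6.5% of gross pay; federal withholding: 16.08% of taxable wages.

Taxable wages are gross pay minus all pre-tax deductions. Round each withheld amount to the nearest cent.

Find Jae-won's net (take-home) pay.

FSA contribution: $55.38
Taxable wages = $13,134.74 − $55.38 = $13,079.36
Federal withholding: $13,079.36 × 0.1608 = $2,103.16
OASDI: $13,134.74 × 0.065 = $853.76
State disability insurance: $13,134.74 × 0.007 = $91.94
Total deductions = $55.38 + $2,103.16 + $853.76 + $91.94 = $3,104.24
Net pay = $13,134.74 − $3,104.24 = $10,030.50

$10,030.50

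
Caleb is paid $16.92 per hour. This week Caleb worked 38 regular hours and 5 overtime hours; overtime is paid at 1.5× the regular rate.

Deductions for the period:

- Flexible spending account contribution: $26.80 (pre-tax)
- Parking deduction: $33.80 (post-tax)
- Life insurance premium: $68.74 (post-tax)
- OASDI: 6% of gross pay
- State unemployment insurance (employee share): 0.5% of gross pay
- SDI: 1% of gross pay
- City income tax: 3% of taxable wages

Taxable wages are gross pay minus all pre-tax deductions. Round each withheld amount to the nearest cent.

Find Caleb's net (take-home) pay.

Regular pay: 38 × $16.92 = $642.96
Overtime pay: 5 × $16.92 × 1.5 = $126.90
Gross pay = $642.96 + $126.90 = $769.86
Flexible spending account contribution: $26.80
Taxable wages = $769.86 − $26.80 = $743.06
City income tax: $743.06 × 0.03 = $22.29
State unemployment insurance (employee share): $769.86 × 0.005 = $3.85
SDI: $769.86 × 0.01 = $7.70
OASDI: $769.86 × 0.06 = $46.19
Life insurance premium: $68.74
Parking deduction: $33.80
Total deductions = $26.80 + $22.29 + $3.85 + $7.70 + $46.19 + $68.74 + $33.80 = $209.37
Net pay = $769.86 − $209.37 = $560.49

$560.49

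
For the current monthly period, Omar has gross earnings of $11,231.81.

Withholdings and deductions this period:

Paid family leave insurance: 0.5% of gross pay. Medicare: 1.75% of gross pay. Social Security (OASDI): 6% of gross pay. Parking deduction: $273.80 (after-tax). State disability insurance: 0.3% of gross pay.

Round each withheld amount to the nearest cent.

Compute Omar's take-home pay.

$9,997.68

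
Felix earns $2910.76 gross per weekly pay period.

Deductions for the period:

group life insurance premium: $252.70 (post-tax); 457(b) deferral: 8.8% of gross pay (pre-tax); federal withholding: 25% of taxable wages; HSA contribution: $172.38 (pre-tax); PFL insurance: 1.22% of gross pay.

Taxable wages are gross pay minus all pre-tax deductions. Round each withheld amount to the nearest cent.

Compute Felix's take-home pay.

HSA contribution: $172.38
457(b) deferral: $2910.76 × 0.088 = $256.15
Pre-tax total = $172.38 + $256.15 = $428.53
Taxable wages = $2910.76 − $428.53 = $2482.23
Federal withholding: $2482.23 × 0.25 = $620.56
PFL insurance: $2910.76 × 0.0122 = $35.51
Group life insurance premium: $252.70
Total deductions = $172.38 + $256.15 + $620.56 + $35.51 + $252.70 = $1337.30
Net pay = $2910.76 − $1337.30 = $1573.46

$1573.46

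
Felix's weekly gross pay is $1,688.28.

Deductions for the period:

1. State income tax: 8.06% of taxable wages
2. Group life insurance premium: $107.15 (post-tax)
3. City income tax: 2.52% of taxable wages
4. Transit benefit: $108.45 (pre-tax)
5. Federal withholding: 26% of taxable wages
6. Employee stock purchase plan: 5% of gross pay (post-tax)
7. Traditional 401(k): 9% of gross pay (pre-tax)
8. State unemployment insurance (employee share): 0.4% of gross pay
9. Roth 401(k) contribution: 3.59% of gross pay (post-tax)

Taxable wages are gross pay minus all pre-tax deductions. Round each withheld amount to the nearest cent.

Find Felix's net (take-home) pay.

$646.64

Transit benefit: $108.45
Traditional 401(k): $1,688.28 × 0.09 = $151.95
Pre-tax total = $108.45 + $151.95 = $260.40
Taxable wages = $1,688.28 − $260.40 = $1,427.88
Federal withholding: $1,427.88 × 0.26 = $371.25
State income tax: $1,427.88 × 0.0806 = $115.09
City income tax: $1,427.88 × 0.0252 = $35.98
State unemployment insurance (employee share): $1,688.28 × 0.004 = $6.75
Roth 401(k) contribution: $1,688.28 × 0.0359 = $60.61
Group life insurance premium: $107.15
Employee stock purchase plan: $1,688.28 × 0.05 = $84.41
Total deductions = $108.45 + $151.95 + $371.25 + $115.09 + $35.98 + $6.75 + $60.61 + $107.15 + $84.41 = $1,041.64
Net pay = $1,688.28 − $1,041.64 = $646.64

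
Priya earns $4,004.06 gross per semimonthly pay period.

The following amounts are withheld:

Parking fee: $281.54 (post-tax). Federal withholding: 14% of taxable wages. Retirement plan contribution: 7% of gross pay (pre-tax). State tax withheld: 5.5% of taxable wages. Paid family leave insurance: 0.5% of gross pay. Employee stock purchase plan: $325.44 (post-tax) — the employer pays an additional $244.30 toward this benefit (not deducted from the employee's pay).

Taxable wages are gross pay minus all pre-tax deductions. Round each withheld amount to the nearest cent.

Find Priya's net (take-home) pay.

$2,370.64

Retirement plan contribution: $4,004.06 × 0.07 = $280.28
Taxable wages = $4,004.06 − $280.28 = $3,723.78
State tax withheld: $3,723.78 × 0.055 = $204.81
Federal withholding: $3,723.78 × 0.14 = $521.33
Paid family leave insurance: $4,004.06 × 0.005 = $20.02
Employee stock purchase plan: $325.44
Parking fee: $281.54
(Employer's $244.30 toward employee stock purchase plan is not withheld from the employee.)
Total deductions = $280.28 + $204.81 + $521.33 + $20.02 + $325.44 + $281.54 = $1,633.42
Net pay = $4,004.06 − $1,633.42 = $2,370.64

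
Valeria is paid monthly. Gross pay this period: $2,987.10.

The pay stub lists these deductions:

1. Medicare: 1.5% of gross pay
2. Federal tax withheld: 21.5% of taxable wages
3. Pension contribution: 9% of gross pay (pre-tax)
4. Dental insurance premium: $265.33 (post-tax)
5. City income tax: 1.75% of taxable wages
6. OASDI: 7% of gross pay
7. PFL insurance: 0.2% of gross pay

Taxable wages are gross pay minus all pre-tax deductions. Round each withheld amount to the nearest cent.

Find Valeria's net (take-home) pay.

$1,561.05

Pension contribution: $2,987.10 × 0.09 = $268.84
Taxable wages = $2,987.10 − $268.84 = $2,718.26
Federal tax withheld: $2,718.26 × 0.215 = $584.43
City income tax: $2,718.26 × 0.0175 = $47.57
OASDI: $2,987.10 × 0.07 = $209.10
Medicare: $2,987.10 × 0.015 = $44.81
PFL insurance: $2,987.10 × 0.002 = $5.97
Dental insurance premium: $265.33
Total deductions = $268.84 + $584.43 + $47.57 + $209.10 + $44.81 + $5.97 + $265.33 = $1,426.05
Net pay = $2,987.10 − $1,426.05 = $1,561.05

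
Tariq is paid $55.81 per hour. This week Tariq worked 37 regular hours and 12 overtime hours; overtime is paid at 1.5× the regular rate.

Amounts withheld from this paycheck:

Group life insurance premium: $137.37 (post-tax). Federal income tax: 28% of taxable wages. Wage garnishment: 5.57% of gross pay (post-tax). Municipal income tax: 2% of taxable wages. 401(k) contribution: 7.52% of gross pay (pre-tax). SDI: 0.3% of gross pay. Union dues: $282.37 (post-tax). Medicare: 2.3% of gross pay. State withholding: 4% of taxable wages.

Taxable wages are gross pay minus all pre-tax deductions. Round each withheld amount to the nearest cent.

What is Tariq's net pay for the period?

$1,203.04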